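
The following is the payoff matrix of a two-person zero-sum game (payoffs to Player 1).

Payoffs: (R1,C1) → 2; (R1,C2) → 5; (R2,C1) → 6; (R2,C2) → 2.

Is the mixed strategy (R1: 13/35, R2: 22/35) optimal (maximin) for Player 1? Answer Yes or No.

No

Against C1 this mix gives (13/35)·2 + (22/35)·6 = 158/35.
Against C2 this mix gives (13/35)·5 + (22/35)·2 = 109/35.
Player 2 will play C2, holding Player 1 to 109/35. Shifting weight toward the row that does better against C2 would raise this floor (the equalizing mix achieves 26/7 against both C2 and C1), so the proposed strategy is not optimal.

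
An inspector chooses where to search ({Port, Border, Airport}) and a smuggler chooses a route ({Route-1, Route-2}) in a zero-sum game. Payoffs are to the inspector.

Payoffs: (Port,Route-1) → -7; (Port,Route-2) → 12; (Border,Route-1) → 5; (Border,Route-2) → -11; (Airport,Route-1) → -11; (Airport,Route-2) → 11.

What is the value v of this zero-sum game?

-17/35

Row minima: Port → -7, Border → -11, Airport → -11; maximin = -7.
Column maxima: Route-1 → 5, Route-2 → 12; minimax = 5.
-7 ≠ 5, so there is no saddle point; optimal play is mixed.
Airport is strictly dominated by Port, so the inspector never plays it.
On the remaining 2×2 (Port, Border vs Route-1, Route-2):
Let the inspector play Port with probability p. Expected payoff against Route-1: (-7)p + 5(1−p) = −12p + 5; against Route-2: 12p + (-11)(1−p) = 23p − 11.
Setting these equal: −12p + 5 = 23p − 11 ⇒ −35p = -16 ⇒ p = 16/35, and the value is (-12)·(16/35) + 5 = -17/35.
For the smuggler: with q = P(Route-1), equating Port's and Border's payoffs gives −19q + 12 = 16q − 11 ⇒ q = 23/35.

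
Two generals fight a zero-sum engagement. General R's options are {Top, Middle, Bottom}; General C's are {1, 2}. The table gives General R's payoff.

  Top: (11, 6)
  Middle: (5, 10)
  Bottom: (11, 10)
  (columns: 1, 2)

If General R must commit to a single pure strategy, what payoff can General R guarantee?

Row minima: Top → 6, Middle → 5, Bottom → 10.
The best of these is 10.

10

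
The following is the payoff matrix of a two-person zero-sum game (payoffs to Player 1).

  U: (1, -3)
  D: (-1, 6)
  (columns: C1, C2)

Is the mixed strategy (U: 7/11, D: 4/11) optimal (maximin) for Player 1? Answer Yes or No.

Yes

Against C1 this mix gives (7/11)·1 + (4/11)·(-1) = 3/11.
Against C2 this mix gives (7/11)·(-3) + (4/11)·6 = 3/11.
All of Player 2's active replies (C1, C2) yield 3/11, and no column does worse for Player 1. The mix makes Player 2 indifferent and guarantees 3/11, so it is optimal.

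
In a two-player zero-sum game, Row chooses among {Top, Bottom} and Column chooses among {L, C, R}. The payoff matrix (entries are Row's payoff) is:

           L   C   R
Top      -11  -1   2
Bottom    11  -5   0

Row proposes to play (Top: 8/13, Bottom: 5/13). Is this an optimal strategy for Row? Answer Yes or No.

Against L this mix gives (8/13)·(-11) + (5/13)·11 = -33/13.
Against C this mix gives (8/13)·(-1) + (5/13)·(-5) = -33/13.
Against R this mix gives (8/13)·2 + (5/13)·0 = 16/13.
All of Column's active replies (L, C) yield -33/13, and no column does worse for Row. The mix makes Column indifferent and guarantees -33/13, so it is optimal.

Yes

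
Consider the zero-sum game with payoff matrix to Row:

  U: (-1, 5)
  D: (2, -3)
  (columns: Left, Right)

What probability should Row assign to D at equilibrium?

Row minima: U → -1, D → -3; maximin = -1.
Column maxima: Left → 2, Right → 5; minimax = 2.
-1 ≠ 2, so there is no saddle point; optimal play is mixed.
Let Row play U with probability p. Expected payoff against Left: (-1)p + 2(1−p) = −3p + 2; against Right: 5p + (-3)(1−p) = 8p − 3.
Setting these equal: −3p + 2 = 8p − 3 ⇒ −11p = -5 ⇒ p = 5/11, and the value is (-3)·(5/11) + 2 = 7/11.
For Column: with q = P(Left), equating U's and D's payoffs gives −6q + 5 = 5q − 3 ⇒ q = 8/11.

6/11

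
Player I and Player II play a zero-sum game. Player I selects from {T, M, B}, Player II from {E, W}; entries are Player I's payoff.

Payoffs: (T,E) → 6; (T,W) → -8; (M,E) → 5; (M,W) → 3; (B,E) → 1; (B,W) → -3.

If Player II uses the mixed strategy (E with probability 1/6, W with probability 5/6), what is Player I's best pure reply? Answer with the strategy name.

M

Expected payoff of T: (1/6)·6 + (5/6)·(-8) = -17/3.
Expected payoff of M: (1/6)·5 + (5/6)·3 = 10/3.
Expected payoff of B: (1/6)·1 + (5/6)·(-3) = -7/3.
The largest is 10/3, so Player I's best response is M.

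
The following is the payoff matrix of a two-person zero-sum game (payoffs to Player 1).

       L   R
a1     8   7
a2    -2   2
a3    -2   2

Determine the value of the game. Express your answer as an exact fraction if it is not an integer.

Row minima: a1 → 7, a2 → -2, a3 → -2; maximin = 7.
Column maxima: L → 8, R → 7; minimax = 7.
Since maximin = minimax = 7, there is a saddle point and the value is 7.

7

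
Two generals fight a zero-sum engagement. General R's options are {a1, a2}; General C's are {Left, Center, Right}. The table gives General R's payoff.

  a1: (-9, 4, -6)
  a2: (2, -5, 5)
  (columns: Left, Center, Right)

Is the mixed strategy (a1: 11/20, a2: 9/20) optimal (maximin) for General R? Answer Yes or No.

Against Left this mix gives (11/20)·(-9) + (9/20)·2 = -81/20.
Against Center this mix gives (11/20)·4 + (9/20)·(-5) = -1/20.
Against Right this mix gives (11/20)·(-6) + (9/20)·5 = -21/20.
General C will play Left, holding General R to -81/20. Shifting weight toward the row that does better against Left would raise this floor (the equalizing mix achieves -37/20 against both Left and Center), so the proposed strategy is not optimal.

No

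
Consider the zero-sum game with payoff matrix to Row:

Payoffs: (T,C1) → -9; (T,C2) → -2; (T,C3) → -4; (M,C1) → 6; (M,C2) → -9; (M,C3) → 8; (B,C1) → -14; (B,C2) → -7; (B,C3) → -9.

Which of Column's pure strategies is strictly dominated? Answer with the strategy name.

C1 holds Row's payoff strictly below C3 in every row: -9 < -4, 6 < 8, -14 < -9.
So C3 is strictly dominated for Column.

C3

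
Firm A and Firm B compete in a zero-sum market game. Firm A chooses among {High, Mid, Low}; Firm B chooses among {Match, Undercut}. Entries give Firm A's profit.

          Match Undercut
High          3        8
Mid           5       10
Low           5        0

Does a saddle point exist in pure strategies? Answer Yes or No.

Row minima: High → 3, Mid → 5, Low → 0; maximin = 5.
Column maxima: Match → 5, Undercut → 10; minimax = 5.
maximin = minimax = 5, so a saddle point exists.

Yes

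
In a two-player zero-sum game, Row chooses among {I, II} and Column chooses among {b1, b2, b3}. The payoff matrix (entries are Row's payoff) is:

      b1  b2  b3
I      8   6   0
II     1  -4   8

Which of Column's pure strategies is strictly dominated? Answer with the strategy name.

b1

b2 holds Row's payoff strictly below b1 in every row: 6 < 8, -4 < 1.
So b1 is strictly dominated for Column.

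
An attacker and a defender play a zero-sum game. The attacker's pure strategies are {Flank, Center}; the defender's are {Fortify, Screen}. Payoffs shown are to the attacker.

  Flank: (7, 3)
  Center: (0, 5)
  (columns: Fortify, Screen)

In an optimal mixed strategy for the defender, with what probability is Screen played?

Row minima: Flank → 3, Center → 0; maximin = 3.
Column maxima: Fortify → 7, Screen → 5; minimax = 5.
3 ≠ 5, so there is no saddle point; optimal play is mixed.
Let the attacker play Flank with probability p. Expected payoff against Fortify: 7p + 0(1−p) = 7p; against Screen: 3p + 5(1−p) = −2p + 5.
Setting these equal: 7p = −2p + 5 ⇒ 9p = 5 ⇒ p = 5/9, and the value is (7)·(5/9) = 35/9.
For the defender: with q = P(Fortify), equating Flank's and Center's payoffs gives 4q + 3 = −5q + 5 ⇒ q = 2/9.

7/9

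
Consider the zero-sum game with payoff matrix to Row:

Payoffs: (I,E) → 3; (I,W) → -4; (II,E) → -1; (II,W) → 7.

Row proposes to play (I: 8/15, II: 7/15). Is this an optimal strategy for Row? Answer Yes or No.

Against E this mix gives (8/15)·3 + (7/15)·(-1) = 17/15.
Against W this mix gives (8/15)·(-4) + (7/15)·7 = 17/15.
All of Column's active replies (E, W) yield 17/15, and no column does worse for Row. The mix makes Column indifferent and guarantees 17/15, so it is optimal.

Yes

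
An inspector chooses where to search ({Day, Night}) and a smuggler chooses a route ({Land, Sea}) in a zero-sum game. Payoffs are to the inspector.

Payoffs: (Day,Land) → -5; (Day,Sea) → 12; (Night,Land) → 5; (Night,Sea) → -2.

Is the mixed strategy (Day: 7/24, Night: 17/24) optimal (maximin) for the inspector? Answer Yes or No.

Against Land this mix gives (7/24)·(-5) + (17/24)·5 = 25/12.
Against Sea this mix gives (7/24)·12 + (17/24)·(-2) = 25/12.
All of the smuggler's active replies (Land, Sea) yield 25/12, and no column does worse for the inspector. The mix makes the smuggler indifferent and guarantees 25/12, so it is optimal.

Yes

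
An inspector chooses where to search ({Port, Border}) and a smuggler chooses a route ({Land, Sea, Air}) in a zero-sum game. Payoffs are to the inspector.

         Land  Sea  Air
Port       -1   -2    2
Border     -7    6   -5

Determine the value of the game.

-10/7

Row minima: Port → -2, Border → -7; maximin = -2.
Column maxima: Land → -1, Sea → 6, Air → 2; minimax = -1.
-2 ≠ -1, so there is no saddle point; optimal play is mixed.
Air is strictly dominated by Land (it gives the inspector strictly more in every row), so the smuggler never plays it.
On the remaining 2×2 (Port, Border vs Land, Sea):
Let the inspector play Port with probability p. Expected payoff against Land: (-1)p + (-7)(1−p) = 6p − 7; against Sea: (-2)p + 6(1−p) = −8p + 6.
Setting these equal: 6p − 7 = −8p + 6 ⇒ 14p = 13 ⇒ p = 13/14, and the value is (6)·(13/14) − 7 = -10/7.
For the smuggler: with q = P(Land), equating Port's and Border's payoffs gives q − 2 = −13q + 6 ⇒ q = 4/7.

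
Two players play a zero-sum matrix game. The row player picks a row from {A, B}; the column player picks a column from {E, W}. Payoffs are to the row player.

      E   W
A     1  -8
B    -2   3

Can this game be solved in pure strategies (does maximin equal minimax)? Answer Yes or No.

No

Row minima: A → -8, B → -2; maximin = -2.
Column maxima: E → 1, W → 3; minimax = 1.
-2 ≠ 1, so no pure-strategy equilibrium exists.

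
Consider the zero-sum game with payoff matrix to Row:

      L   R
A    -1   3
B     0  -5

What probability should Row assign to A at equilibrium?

5/9

Row minima: A → -1, B → -5; maximin = -1.
Column maxima: L → 0, R → 3; minimax = 0.
-1 ≠ 0, so there is no saddle point; optimal play is mixed.
Let Row play A with probability p. Expected payoff against L: (-1)p + 0(1−p) = −p; against R: 3p + (-5)(1−p) = 8p − 5.
Setting these equal: −p = 8p − 5 ⇒ −9p = -5 ⇒ p = 5/9, and the value is (-1)·(5/9) = -5/9.
For Column: with q = P(L), equating A's and B's payoffs gives −4q + 3 = 5q − 5 ⇒ q = 8/9.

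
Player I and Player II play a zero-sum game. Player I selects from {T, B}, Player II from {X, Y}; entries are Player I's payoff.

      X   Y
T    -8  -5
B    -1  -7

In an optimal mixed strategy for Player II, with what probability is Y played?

7/9

Row minima: T → -8, B → -7; maximin = -7.
Column maxima: X → -1, Y → -5; minimax = -5.
-7 ≠ -5, so there is no saddle point; optimal play is mixed.
Let Player I play T with probability p. Expected payoff against X: (-8)p + (-1)(1−p) = −7p − 1; against Y: (-5)p + (-7)(1−p) = 2p − 7.
Setting these equal: −7p − 1 = 2p − 7 ⇒ −9p = -6 ⇒ p = 2/3, and the value is (-7)·(2/3) − 1 = -17/3.
For Player II: with q = P(X), equating T's and B's payoffs gives −3q − 5 = 6q − 7 ⇒ q = 2/9.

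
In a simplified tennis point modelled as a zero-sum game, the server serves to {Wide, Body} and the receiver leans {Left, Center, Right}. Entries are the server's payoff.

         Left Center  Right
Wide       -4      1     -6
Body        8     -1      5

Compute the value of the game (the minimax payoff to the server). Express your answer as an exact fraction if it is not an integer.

-1/13

Row minima: Wide → -6, Body → -1; maximin = -1.
Column maxima: Left → 8, Center → 1, Right → 5; minimax = 1.
-1 ≠ 1, so there is no saddle point; optimal play is mixed.
Left is strictly dominated by Right (it gives the server strictly more in every row), so the receiver never plays it.
On the remaining 2×2 (Wide, Body vs Center, Right):
Let the server play Wide with probability p. Expected payoff against Center: 1p + (-1)(1−p) = 2p − 1; against Right: (-6)p + 5(1−p) = −11p + 5.
Setting these equal: 2p − 1 = −11p + 5 ⇒ 13p = 6 ⇒ p = 6/13, and the value is (2)·(6/13) − 1 = -1/13.
For the receiver: with q = P(Center), equating Wide's and Body's payoffs gives 7q − 6 = −6q + 5 ⇒ q = 11/13.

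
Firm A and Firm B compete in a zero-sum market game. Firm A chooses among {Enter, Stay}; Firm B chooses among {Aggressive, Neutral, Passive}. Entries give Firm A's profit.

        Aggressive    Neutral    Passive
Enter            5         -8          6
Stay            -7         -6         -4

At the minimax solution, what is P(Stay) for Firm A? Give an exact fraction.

13/14

Row minima: Enter → -8, Stay → -7; maximin = -7.
Column maxima: Aggressive → 5, Neutral → -6, Passive → 6; minimax = -6.
-7 ≠ -6, so there is no saddle point; optimal play is mixed.
Passive is strictly dominated by Aggressive (it gives Firm A strictly more in every row), so Firm B never plays it.
On the remaining 2×2 (Enter, Stay vs Aggressive, Neutral):
Let Firm A play Enter with probability p. Expected payoff against Aggressive: 5p + (-7)(1−p) = 12p − 7; against Neutral: (-8)p + (-6)(1−p) = −2p − 6.
Setting these equal: 12p − 7 = −2p − 6 ⇒ 14p = 1 ⇒ p = 1/14, and the value is (12)·(1/14) − 7 = -43/7.
For Firm B: with q = P(Aggressive), equating Enter's and Stay's payoffs gives 13q − 8 = −q − 6 ⇒ q = 1/7.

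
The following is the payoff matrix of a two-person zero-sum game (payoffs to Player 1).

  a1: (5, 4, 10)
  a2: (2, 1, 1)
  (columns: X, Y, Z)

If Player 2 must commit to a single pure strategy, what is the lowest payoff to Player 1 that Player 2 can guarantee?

4

Column maxima: X → 5, Y → 4, Z → 10.
The smallest of these is 4.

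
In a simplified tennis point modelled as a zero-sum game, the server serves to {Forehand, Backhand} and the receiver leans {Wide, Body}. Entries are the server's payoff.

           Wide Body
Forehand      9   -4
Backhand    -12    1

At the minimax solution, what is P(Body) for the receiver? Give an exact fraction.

21/26

Row minima: Forehand → -4, Backhand → -12; maximin = -4.
Column maxima: Wide → 9, Body → 1; minimax = 1.
-4 ≠ 1, so there is no saddle point; optimal play is mixed.
Let the server play Forehand with probability p. Expected payoff against Wide: 9p + (-12)(1−p) = 21p − 12; against Body: (-4)p + 1(1−p) = −5p + 1.
Setting these equal: 21p − 12 = −5p + 1 ⇒ 26p = 13 ⇒ p = 1/2, and the value is (21)·(1/2) − 12 = -3/2.
For the receiver: with q = P(Wide), equating Forehand's and Backhand's payoffs gives 13q − 4 = −13q + 1 ⇒ q = 5/26.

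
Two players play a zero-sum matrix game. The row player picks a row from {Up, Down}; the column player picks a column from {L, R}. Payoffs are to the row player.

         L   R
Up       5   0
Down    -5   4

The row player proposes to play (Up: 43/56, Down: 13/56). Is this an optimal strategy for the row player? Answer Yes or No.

No

Against L this mix gives (43/56)·5 + (13/56)·(-5) = 75/28.
Against R this mix gives (43/56)·0 + (13/56)·4 = 13/14.
The column player will play R, holding the row player to 13/14. Shifting weight toward the row that does better against R would raise this floor (the equalizing mix achieves 10/7 against both R and L), so the proposed strategy is not optimal.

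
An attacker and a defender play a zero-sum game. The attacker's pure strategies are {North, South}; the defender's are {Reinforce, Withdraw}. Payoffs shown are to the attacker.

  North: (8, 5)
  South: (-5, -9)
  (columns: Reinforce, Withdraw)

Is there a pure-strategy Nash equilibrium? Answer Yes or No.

Yes

Row minima: North → 5, South → -9; maximin = 5.
Column maxima: Reinforce → 8, Withdraw → 5; minimax = 5.
maximin = minimax = 5, so a saddle point exists.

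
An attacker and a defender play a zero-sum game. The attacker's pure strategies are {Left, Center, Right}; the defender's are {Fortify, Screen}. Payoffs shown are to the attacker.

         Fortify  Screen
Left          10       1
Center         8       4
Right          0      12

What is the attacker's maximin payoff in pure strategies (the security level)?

4

Row minima: Left → 1, Center → 4, Right → 0.
The best of these is 4.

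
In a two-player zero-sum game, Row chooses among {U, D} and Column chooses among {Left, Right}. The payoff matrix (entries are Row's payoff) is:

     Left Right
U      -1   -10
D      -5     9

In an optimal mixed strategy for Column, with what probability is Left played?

Row minima: U → -10, D → -5; maximin = -5.
Column maxima: Left → -1, Right → 9; minimax = -1.
-5 ≠ -1, so there is no saddle point; optimal play is mixed.
Let Row play U with probability p. Expected payoff against Left: (-1)p + (-5)(1−p) = 4p − 5; against Right: (-10)p + 9(1−p) = −19p + 9.
Setting these equal: 4p − 5 = −19p + 9 ⇒ 23p = 14 ⇒ p = 14/23, and the value is (4)·(14/23) − 5 = -59/23.
For Column: with q = P(Left), equating U's and D's payoffs gives 9q − 10 = −14q + 9 ⇒ q = 19/23.

19/23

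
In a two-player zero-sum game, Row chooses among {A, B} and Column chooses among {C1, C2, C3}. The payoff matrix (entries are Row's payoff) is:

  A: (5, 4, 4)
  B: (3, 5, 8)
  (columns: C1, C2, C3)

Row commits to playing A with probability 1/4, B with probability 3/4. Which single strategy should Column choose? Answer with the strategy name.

If Column plays C1, Row's expected payoff is (1/4)·5 + (3/4)·3 = 7/2.
If Column plays C2, Row's expected payoff is (1/4)·4 + (3/4)·5 = 19/4.
If Column plays C3, Row's expected payoff is (1/4)·4 + (3/4)·8 = 7.
Column minimizes Row's payoff; the smallest is 7/2, so the best response is C1.

C1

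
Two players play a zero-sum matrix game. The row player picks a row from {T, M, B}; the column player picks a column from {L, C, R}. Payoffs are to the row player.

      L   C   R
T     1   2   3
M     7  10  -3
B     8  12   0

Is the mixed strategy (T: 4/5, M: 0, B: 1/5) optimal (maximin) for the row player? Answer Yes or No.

Yes

Against L this mix gives (4/5)·1 + (1/5)·8 = 12/5.
Against C this mix gives (4/5)·2 + (1/5)·12 = 4.
Against R this mix gives (4/5)·3 + (1/5)·0 = 12/5.
All of the column player's active replies (L, R) yield 12/5, and no column does worse for the row player. The mix makes the column player indifferent and guarantees 12/5, so it is optimal.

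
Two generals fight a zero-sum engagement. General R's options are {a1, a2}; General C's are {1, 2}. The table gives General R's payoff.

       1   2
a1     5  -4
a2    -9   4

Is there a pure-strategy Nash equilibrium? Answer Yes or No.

Row minima: a1 → -4, a2 → -9; maximin = -4.
Column maxima: 1 → 5, 2 → 4; minimax = 4.
-4 ≠ 4, so no pure-strategy equilibrium exists.

No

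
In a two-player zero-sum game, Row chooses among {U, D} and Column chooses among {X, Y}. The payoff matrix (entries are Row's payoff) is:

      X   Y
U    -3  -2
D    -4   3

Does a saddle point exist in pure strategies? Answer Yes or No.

Row minima: U → -3, D → -4; maximin = -3.
Column maxima: X → -3, Y → 3; minimax = -3.
maximin = minimax = -3, so a saddle point exists.

Yes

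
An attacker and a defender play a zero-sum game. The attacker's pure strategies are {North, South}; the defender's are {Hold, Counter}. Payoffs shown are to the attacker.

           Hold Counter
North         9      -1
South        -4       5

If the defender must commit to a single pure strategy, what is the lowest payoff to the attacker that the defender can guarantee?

5

Column maxima: Hold → 9, Counter → 5.
The smallest of these is 5.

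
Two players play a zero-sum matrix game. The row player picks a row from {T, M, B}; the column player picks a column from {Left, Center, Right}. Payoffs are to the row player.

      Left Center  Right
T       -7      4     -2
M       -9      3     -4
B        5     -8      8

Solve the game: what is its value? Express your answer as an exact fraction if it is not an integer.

-3/2

Row minima: T → -7, M → -9, B → -8; maximin = -7.
Column maxima: Left → 5, Center → 4, Right → 8; minimax = 4.
-7 ≠ 4, so there is no saddle point; optimal play is mixed.
M is strictly dominated by T, so the row player never plays it.
Right is strictly dominated by Left (it gives the row player strictly more in every row), so the column player never plays it.
On the remaining 2×2 (T, B vs Left, Center):
Let the row player play T with probability p. Expected payoff against Left: (-7)p + 5(1−p) = −12p + 5; against Center: 4p + (-8)(1−p) = 12p − 8.
Setting these equal: −12p + 5 = 12p − 8 ⇒ −24p = -13 ⇒ p = 13/24, and the value is (-12)·(13/24) + 5 = -3/2.
For the column player: with q = P(Left), equating T's and B's payoffs gives −11q + 4 = 13q − 8 ⇒ q = 1/2.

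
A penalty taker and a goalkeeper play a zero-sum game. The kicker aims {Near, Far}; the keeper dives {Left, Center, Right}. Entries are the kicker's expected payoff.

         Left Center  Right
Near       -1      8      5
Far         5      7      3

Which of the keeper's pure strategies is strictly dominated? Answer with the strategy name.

Left holds the kicker's payoff strictly below Center in every row: -1 < 8, 5 < 7.
So Center is strictly dominated for the keeper.

Center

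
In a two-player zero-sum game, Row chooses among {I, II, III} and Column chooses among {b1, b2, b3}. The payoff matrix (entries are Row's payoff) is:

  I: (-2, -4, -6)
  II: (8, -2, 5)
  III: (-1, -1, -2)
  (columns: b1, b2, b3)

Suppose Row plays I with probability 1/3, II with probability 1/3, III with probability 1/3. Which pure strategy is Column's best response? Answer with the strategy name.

b2

If Column plays b1, Row's expected payoff is (1/3)·(-2) + (1/3)·8 + (1/3)·(-1) = 5/3.
If Column plays b2, Row's expected payoff is (1/3)·(-4) + (1/3)·(-2) + (1/3)·(-1) = -7/3.
If Column plays b3, Row's expected payoff is (1/3)·(-6) + (1/3)·5 + (1/3)·(-2) = -1.
Column minimizes Row's payoff; the smallest is -7/3, so the best response is b2.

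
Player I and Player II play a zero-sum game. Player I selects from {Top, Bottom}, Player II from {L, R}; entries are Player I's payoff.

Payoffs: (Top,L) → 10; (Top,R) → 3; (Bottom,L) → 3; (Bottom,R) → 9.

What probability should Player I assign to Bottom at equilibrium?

Row minima: Top → 3, Bottom → 3; maximin = 3.
Column maxima: L → 10, R → 9; minimax = 9.
3 ≠ 9, so there is no saddle point; optimal play is mixed.
Let Player I play Top with probability p. Expected payoff against L: 10p + 3(1−p) = 7p + 3; against R: 3p + 9(1−p) = −6p + 9.
Setting these equal: 7p + 3 = −6p + 9 ⇒ 13p = 6 ⇒ p = 6/13, and the value is (7)·(6/13) + 3 = 81/13.
For Player II: with q = P(L), equating Top's and Bottom's payoffs gives 7q + 3 = −6q + 9 ⇒ q = 6/13.

7/13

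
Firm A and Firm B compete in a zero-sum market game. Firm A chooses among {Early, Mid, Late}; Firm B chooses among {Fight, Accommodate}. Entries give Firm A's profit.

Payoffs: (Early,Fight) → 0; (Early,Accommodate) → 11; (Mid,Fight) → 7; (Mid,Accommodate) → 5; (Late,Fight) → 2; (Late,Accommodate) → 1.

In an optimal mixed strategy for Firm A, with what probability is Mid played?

Row minima: Early → 0, Mid → 5, Late → 1; maximin = 5.
Column maxima: Fight → 7, Accommodate → 11; minimax = 7.
5 ≠ 7, so there is no saddle point; optimal play is mixed.
Late is strictly dominated by Mid, so Firm A never plays it.
On the remaining 2×2 (Early, Mid vs Fight, Accommodate):
Let Firm A play Early with probability p. Expected payoff against Fight: 0p + 7(1−p) = −7p + 7; against Accommodate: 11p + 5(1−p) = 6p + 5.
Setting these equal: −7p + 7 = 6p + 5 ⇒ −13p = -2 ⇒ p = 2/13, and the value is (-7)·(2/13) + 7 = 77/13.
For Firm B: with q = P(Fight), equating Early's and Mid's payoffs gives −11q + 11 = 2q + 5 ⇒ q = 6/13.

11/13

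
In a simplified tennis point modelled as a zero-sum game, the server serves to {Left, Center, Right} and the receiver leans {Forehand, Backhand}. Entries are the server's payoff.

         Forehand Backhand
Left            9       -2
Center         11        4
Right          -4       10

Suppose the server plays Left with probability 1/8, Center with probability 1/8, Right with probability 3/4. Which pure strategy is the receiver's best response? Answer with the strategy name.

Forehand

If the receiver plays Forehand, the server's expected payoff is (1/8)·9 + (1/8)·11 + (3/4)·(-4) = -1/2.
If the receiver plays Backhand, the server's expected payoff is (1/8)·(-2) + (1/8)·4 + (3/4)·10 = 31/4.
The receiver minimizes the server's payoff; the smallest is -1/2, so the best response is Forehand.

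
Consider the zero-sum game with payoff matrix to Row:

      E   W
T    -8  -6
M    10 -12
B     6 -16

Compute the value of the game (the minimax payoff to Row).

Row minima: T → -8, M → -12, B → -16; maximin = -8.
Column maxima: E → 10, W → -6; minimax = -6.
-8 ≠ -6, so there is no saddle point; optimal play is mixed.
B is strictly dominated by M, so Row never plays it.
On the remaining 2×2 (T, M vs E, W):
Let Row play T with probability p. Expected payoff against E: (-8)p + 10(1−p) = −18p + 10; against W: (-6)p + (-12)(1−p) = 6p − 12.
Setting these equal: −18p + 10 = 6p − 12 ⇒ −24p = -22 ⇒ p = 11/12, and the value is (-18)·(11/12) + 10 = -13/2.
For Column: with q = P(E), equating T's and M's payoffs gives −2q − 6 = 22q − 12 ⇒ q = 1/4.

-13/2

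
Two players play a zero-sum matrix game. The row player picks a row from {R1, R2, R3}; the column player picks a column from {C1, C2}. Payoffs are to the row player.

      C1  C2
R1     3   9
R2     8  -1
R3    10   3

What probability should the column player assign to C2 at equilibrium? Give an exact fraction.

7/13

Row minima: R1 → 3, R2 → -1, R3 → 3; maximin = 3.
Column maxima: C1 → 10, C2 → 9; minimax = 9.
3 ≠ 9, so there is no saddle point; optimal play is mixed.
R2 is strictly dominated by R3, so the row player never plays it.
On the remaining 2×2 (R1, R3 vs C1, C2):
Let the row player play R1 with probability p. Expected payoff against C1: 3p + 10(1−p) = −7p + 10; against C2: 9p + 3(1−p) = 6p + 3.
Setting these equal: −7p + 10 = 6p + 3 ⇒ −13p = -7 ⇒ p = 7/13, and the value is (-7)·(7/13) + 10 = 81/13.
For the column player: with q = P(C1), equating R1's and R3's payoffs gives −6q + 9 = 7q + 3 ⇒ q = 6/13.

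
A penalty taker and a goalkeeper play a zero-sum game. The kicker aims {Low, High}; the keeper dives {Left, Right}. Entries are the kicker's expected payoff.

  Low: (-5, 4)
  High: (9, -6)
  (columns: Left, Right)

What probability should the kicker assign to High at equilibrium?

Row minima: Low → -5, High → -6; maximin = -5.
Column maxima: Left → 9, Right → 4; minimax = 4.
-5 ≠ 4, so there is no saddle point; optimal play is mixed.
Let the kicker play Low with probability p. Expected payoff against Left: (-5)p + 9(1−p) = −14p + 9; against Right: 4p + (-6)(1−p) = 10p − 6.
Setting these equal: −14p + 9 = 10p − 6 ⇒ −24p = -15 ⇒ p = 5/8, and the value is (-14)·(5/8) + 9 = 1/4.
For the keeper: with q = P(Left), equating Low's and High's payoffs gives −9q + 4 = 15q − 6 ⇒ q = 5/12.

3/8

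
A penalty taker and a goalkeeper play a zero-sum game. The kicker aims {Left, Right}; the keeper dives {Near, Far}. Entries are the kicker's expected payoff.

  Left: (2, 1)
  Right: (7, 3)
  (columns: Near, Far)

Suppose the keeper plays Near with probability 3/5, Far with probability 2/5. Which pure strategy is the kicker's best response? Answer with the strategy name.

Right

Expected payoff of Left: (3/5)·2 + (2/5)·1 = 8/5.
Expected payoff of Right: (3/5)·7 + (2/5)·3 = 27/5.
The largest is 27/5, so the kicker's best response is Right.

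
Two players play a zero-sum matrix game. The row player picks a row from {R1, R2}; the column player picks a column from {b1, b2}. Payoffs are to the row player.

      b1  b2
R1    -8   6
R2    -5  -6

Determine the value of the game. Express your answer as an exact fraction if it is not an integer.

-26/5

Row minima: R1 → -8, R2 → -6; maximin = -6.
Column maxima: b1 → -5, b2 → 6; minimax = -5.
-6 ≠ -5, so there is no saddle point; optimal play is mixed.
Let the row player play R1 with probability p. Expected payoff against b1: (-8)p + (-5)(1−p) = −3p − 5; against b2: 6p + (-6)(1−p) = 12p − 6.
Setting these equal: −3p − 5 = 12p − 6 ⇒ −15p = -1 ⇒ p = 1/15, and the value is (-3)·(1/15) − 5 = -26/5.
For the column player: with q = P(b1), equating R1's and R2's payoffs gives −14q + 6 = q − 6 ⇒ q = 4/5.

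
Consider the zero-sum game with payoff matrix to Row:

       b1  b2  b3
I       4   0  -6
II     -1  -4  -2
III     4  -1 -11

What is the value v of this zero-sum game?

-3

Row minima: I → -6, II → -4, III → -11; maximin = -4.
Column maxima: b1 → 4, b2 → 0, b3 → -2; minimax = -2.
-4 ≠ -2, so there is no saddle point; optimal play is mixed.
b1 is strictly dominated by b2 (it gives Row strictly more in every row), so Column never plays it.
With b1 eliminated, III is strictly dominated by I (I gives Row strictly more in every remaining column), so Row never plays it.
On the remaining 2×2 (I, II vs b2, b3):
Let Row play I with probability p. Expected payoff against b2: 0p + (-4)(1−p) = 4p − 4; against b3: (-6)p + (-2)(1−p) = −4p − 2.
Setting these equal: 4p − 4 = −4p − 2 ⇒ 8p = 2 ⇒ p = 1/4, and the value is (4)·(1/4) − 4 = -3.
For Column: with q = P(b2), equating I's and II's payoffs gives 6q − 6 = −2q − 2 ⇒ q = 1/2.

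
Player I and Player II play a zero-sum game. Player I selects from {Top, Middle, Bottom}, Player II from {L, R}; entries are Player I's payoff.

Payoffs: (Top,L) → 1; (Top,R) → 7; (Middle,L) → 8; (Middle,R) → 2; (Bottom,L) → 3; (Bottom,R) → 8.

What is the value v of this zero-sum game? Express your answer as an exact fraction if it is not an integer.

Row minima: Top → 1, Middle → 2, Bottom → 3; maximin = 3.
Column maxima: L → 8, R → 8; minimax = 8.
3 ≠ 8, so there is no saddle point; optimal play is mixed.
Top is strictly dominated by Bottom, so Player I never plays it.
On the remaining 2×2 (Middle, Bottom vs L, R):
Let Player I play Middle with probability p. Expected payoff against L: 8p + 3(1−p) = 5p + 3; against R: 2p + 8(1−p) = −6p + 8.
Setting these equal: 5p + 3 = −6p + 8 ⇒ 11p = 5 ⇒ p = 5/11, and the value is (5)·(5/11) + 3 = 58/11.
For Player II: with q = P(L), equating Middle's and Bottom's payoffs gives 6q + 2 = −5q + 8 ⇒ q = 6/11.

58/11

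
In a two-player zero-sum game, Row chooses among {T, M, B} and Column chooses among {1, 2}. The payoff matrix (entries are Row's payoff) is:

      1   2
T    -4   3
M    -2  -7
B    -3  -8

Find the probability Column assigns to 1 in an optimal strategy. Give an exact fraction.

5/6

Row minima: T → -4, M → -7, B → -8; maximin = -4.
Column maxima: 1 → -2, 2 → 3; minimax = -2.
-4 ≠ -2, so there is no saddle point; optimal play is mixed.
B is strictly dominated by M, so Row never plays it.
On the remaining 2×2 (T, M vs 1, 2):
Let Row play T with probability p. Expected payoff against 1: (-4)p + (-2)(1−p) = −2p − 2; against 2: 3p + (-7)(1−p) = 10p − 7.
Setting these equal: −2p − 2 = 10p − 7 ⇒ −12p = -5 ⇒ p = 5/12, and the value is (-2)·(5/12) − 2 = -17/6.
For Column: with q = P(1), equating T's and M's payoffs gives −7q + 3 = 5q − 7 ⇒ q = 5/6.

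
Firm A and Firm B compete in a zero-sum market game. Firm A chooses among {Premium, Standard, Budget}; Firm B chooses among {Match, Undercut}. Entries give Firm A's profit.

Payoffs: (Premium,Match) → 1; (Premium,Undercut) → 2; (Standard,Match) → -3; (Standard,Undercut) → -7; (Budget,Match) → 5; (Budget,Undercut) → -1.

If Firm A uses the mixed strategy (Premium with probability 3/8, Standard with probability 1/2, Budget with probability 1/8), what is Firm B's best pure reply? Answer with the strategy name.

Undercut

If Firm B plays Match, Firm A's expected payoff is (3/8)·1 + (1/2)·(-3) + (1/8)·5 = -1/2.
If Firm B plays Undercut, Firm A's expected payoff is (3/8)·2 + (1/2)·(-7) + (1/8)·(-1) = -23/8.
Firm B minimizes Firm A's payoff; the smallest is -23/8, so the best response is Undercut.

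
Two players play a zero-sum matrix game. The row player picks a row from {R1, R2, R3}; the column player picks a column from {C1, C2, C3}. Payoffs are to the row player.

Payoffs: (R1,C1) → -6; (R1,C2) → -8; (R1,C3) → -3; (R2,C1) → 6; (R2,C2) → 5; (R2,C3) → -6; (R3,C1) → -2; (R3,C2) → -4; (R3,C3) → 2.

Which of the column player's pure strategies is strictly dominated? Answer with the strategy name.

C1

C2 holds the row player's payoff strictly below C1 in every row: -8 < -6, 5 < 6, -4 < -2.
So C1 is strictly dominated for the column player.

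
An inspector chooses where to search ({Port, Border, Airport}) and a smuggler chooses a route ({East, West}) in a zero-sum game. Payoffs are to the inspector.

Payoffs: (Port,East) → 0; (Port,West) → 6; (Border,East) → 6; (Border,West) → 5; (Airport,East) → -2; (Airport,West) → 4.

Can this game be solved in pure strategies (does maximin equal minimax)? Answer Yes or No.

No

Row minima: Port → 0, Border → 5, Airport → -2; maximin = 5.
Column maxima: East → 6, West → 6; minimax = 6.
5 ≠ 6, so no pure-strategy equilibrium exists.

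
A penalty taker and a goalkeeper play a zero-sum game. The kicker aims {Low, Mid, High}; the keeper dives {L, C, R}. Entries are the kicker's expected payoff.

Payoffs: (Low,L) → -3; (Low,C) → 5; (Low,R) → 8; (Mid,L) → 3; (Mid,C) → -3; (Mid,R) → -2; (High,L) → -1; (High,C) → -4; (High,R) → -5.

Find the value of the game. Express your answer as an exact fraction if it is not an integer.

3/7

Row minima: Low → -3, Mid → -3, High → -5; maximin = -3.
Column maxima: L → 3, C → 5, R → 8; minimax = 3.
-3 ≠ 3, so there is no saddle point; optimal play is mixed.
High is strictly dominated by Mid, so the kicker never plays it.
With High eliminated, R is strictly dominated by C (it gives the kicker strictly more in every remaining row), so the keeper never plays it.
On the remaining 2×2 (Low, Mid vs L, C):
Let the kicker play Low with probability p. Expected payoff against L: (-3)p + 3(1−p) = −6p + 3; against C: 5p + (-3)(1−p) = 8p − 3.
Setting these equal: −6p + 3 = 8p − 3 ⇒ −14p = -6 ⇒ p = 3/7, and the value is (-6)·(3/7) + 3 = 3/7.
For the keeper: with q = P(L), equating Low's and Mid's payoffs gives −8q + 5 = 6q − 3 ⇒ q = 4/7.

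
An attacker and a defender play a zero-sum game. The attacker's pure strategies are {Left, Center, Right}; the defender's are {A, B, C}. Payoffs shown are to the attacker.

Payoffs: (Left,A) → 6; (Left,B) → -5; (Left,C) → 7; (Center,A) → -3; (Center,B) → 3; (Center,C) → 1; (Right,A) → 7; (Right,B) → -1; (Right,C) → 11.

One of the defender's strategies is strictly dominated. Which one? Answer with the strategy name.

C

A holds the attacker's payoff strictly below C in every row: 6 < 7, -3 < 1, 7 < 11.
So C is strictly dominated for the defender.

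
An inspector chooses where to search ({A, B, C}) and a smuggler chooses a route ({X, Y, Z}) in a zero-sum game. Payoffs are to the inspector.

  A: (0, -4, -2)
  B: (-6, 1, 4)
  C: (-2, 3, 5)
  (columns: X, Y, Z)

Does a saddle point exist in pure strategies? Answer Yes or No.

No

Row minima: A → -4, B → -6, C → -2; maximin = -2.
Column maxima: X → 0, Y → 3, Z → 5; minimax = 0.
-2 ≠ 0, so no pure-strategy equilibrium exists.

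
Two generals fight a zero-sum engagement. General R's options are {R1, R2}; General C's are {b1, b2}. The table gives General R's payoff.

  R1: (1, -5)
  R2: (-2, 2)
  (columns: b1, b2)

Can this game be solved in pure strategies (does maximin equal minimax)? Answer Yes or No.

No

Row minima: R1 → -5, R2 → -2; maximin = -2.
Column maxima: b1 → 1, b2 → 2; minimax = 1.
-2 ≠ 1, so no pure-strategy equilibrium exists.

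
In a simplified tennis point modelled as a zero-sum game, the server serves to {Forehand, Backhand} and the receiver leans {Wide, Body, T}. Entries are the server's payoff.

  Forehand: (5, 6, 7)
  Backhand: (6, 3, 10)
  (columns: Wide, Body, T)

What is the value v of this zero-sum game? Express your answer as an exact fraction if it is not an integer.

21/4

Row minima: Forehand → 5, Backhand → 3; maximin = 5.
Column maxima: Wide → 6, Body → 6, T → 10; minimax = 6.
5 ≠ 6, so there is no saddle point; optimal play is mixed.
T is strictly dominated by Wide (it gives the server strictly more in every row), so the receiver never plays it.
On the remaining 2×2 (Forehand, Backhand vs Wide, Body):
Let the server play Forehand with probability p. Expected payoff against Wide: 5p + 6(1−p) = −p + 6; against Body: 6p + 3(1−p) = 3p + 3.
Setting these equal: −p + 6 = 3p + 3 ⇒ −4p = -3 ⇒ p = 3/4, and the value is (-1)·(3/4) + 6 = 21/4.
For the receiver: with q = P(Wide), equating Forehand's and Backhand's payoffs gives −q + 6 = 3q + 3 ⇒ q = 3/4.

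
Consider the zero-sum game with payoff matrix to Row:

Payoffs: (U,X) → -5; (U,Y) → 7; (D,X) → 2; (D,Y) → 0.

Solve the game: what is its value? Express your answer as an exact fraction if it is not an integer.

Row minima: U → -5, D → 0; maximin = 0.
Column maxima: X → 2, Y → 7; minimax = 2.
0 ≠ 2, so there is no saddle point; optimal play is mixed.
Let Row play U with probability p. Expected payoff against X: (-5)p + 2(1−p) = −7p + 2; against Y: 7p + 0(1−p) = 7p.
Setting these equal: −7p + 2 = 7p ⇒ −14p = -2 ⇒ p = 1/7, and the value is (-7)·(1/7) + 2 = 1.
For Column: with q = P(X), equating U's and D's payoffs gives −12q + 7 = 2q ⇒ q = 1/2.

1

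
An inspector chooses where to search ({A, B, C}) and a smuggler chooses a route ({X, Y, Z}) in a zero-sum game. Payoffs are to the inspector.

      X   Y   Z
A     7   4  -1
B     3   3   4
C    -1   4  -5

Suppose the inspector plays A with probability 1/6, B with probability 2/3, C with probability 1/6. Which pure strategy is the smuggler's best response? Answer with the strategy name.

If the smuggler plays X, the inspector's expected payoff is (1/6)·7 + (2/3)·3 + (1/6)·(-1) = 3.
If the smuggler plays Y, the inspector's expected payoff is (1/6)·4 + (2/3)·3 + (1/6)·4 = 10/3.
If the smuggler plays Z, the inspector's expected payoff is (1/6)·(-1) + (2/3)·4 + (1/6)·(-5) = 5/3.
The smuggler minimizes the inspector's payoff; the smallest is 5/3, so the best response is Z.

Z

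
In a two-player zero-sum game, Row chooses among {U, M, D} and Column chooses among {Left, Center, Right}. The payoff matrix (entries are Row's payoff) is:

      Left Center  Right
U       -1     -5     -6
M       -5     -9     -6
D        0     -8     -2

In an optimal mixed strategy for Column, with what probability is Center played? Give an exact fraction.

4/7

Row minima: U → -6, M → -9, D → -8; maximin = -6.
Column maxima: Left → 0, Center → -5, Right → -2; minimax = -5.
-6 ≠ -5, so there is no saddle point; optimal play is mixed.
M is strictly dominated by D, so Row never plays it.
Left is strictly dominated by Center (it gives Row strictly more in every row), so Column never plays it.
On the remaining 2×2 (U, D vs Center, Right):
Let Row play U with probability p. Expected payoff against Center: (-5)p + (-8)(1−p) = 3p − 8; against Right: (-6)p + (-2)(1−p) = −4p − 2.
Setting these equal: 3p − 8 = −4p − 2 ⇒ 7p = 6 ⇒ p = 6/7, and the value is (3)·(6/7) − 8 = -38/7.
For Column: with q = P(Center), equating U's and D's payoffs gives q − 6 = −6q − 2 ⇒ q = 4/7.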